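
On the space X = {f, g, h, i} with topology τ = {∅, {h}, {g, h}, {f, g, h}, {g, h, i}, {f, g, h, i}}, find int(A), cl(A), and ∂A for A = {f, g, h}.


int(A) = {f, g, h}, cl(A) = {f, g, h, i}, ∂A = {i}.

Closed sets in (X, τ) are complements of opens:
  closed(X, τ) = {∅, {f}, {i}, {f, i}, {f, g, i}, {f, g, h, i}}.
int(A) = ⋃ {U ∈ τ : U ⊆ A}. Opens contained in A: ∅, {h}, {g, h}, {f, g, h}.
Taking the union of these: int(A) = {f, g, h}.
cl(A) = ⋂ {C closed : A ⊆ C}. Closed sets containing A: {f, g, h, i}.
Intersecting these: cl(A) = {f, g, h, i}.
∂A = cl(A) ∖ int(A) = {f, g, h, i} ∖ {f, g, h} = {i}.


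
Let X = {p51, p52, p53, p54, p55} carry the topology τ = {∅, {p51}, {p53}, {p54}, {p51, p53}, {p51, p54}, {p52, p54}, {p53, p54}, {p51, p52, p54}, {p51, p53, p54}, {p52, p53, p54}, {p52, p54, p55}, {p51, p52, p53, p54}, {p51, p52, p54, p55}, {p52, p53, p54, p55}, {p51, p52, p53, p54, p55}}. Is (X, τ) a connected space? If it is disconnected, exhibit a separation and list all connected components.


(X, τ) is disconnected; components = [{p51}, {p53}, {p52, p54, p55}].

Find clopen sets (U ∈ τ with X ∖ U ∈ τ):
  U = ∅, X ∖ U = {p51, p52, p53, p54, p55} — both open, so U is clopen.
  U = {p51}, X ∖ U = {p52, p53, p54, p55} — both open, so U is clopen.
  U = {p53}, X ∖ U = {p51, p52, p54, p55} — both open, so U is clopen.
  U = {p51, p53}, X ∖ U = {p52, p54, p55} — both open, so U is clopen.
  U = {p52, p54, p55}, X ∖ U = {p51, p53} — both open, so U is clopen.
  U = {p51, p52, p54, p55}, X ∖ U = {p53} — both open, so U is clopen.
  U = {p52, p53, p54, p55}, X ∖ U = {p51} — both open, so U is clopen.
  U = {p51, p52, p53, p54, p55}, X ∖ U = ∅ — both open, so U is clopen.
Nontrivial clopen(s) exist: e.g. {p51}. So (X, τ) is disconnected.
Compute connected components by grouping points that agree on all clopens:
  component: {p51}
  component: {p53}
  component: {p52, p54, p55}


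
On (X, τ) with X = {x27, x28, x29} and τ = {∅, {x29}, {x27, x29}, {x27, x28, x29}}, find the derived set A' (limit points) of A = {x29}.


A' = {x27, x28}

For each x ∈ X, list the open sets U ∈ τ with x ∈ U, then check whether U ∩ (A ∖ {x}) ≠ ∅ for every such U.
  x = x27: opens ∋ x are {x27, x29}, {x27, x28, x29}; each meets A ∖ {x27}, so x IS a limit point.
  x = x28: opens ∋ x are {x27, x28, x29}; each meets A ∖ {x28}, so x IS a limit point.
  x = x29: open {x29} ∋ x has {x29} ∩ (A ∖ {x29}) = ∅, so x is NOT a limit point.
Collecting: A' = {x27, x28}.


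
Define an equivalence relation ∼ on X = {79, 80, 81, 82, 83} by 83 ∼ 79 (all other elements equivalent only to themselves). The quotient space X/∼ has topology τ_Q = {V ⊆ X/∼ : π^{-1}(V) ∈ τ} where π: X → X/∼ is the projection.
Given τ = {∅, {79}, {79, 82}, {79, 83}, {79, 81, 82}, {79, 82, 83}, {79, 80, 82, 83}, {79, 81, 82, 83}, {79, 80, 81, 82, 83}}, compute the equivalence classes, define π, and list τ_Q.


X/∼ = {[79=83], [80], [81], [82]}; |τ_Q| = 6.

Equivalence classes: [79=83], [80], [81], [82].
Quotient map π: X → X/∼ sends 79 ↦ [79=83], 80 ↦ [80], 81 ↦ [81], 82 ↦ [82], 83 ↦ [79=83].
For each subset V ⊆ X/∼, compute π^{-1}(V) ⊆ X and check whether π^{-1}(V) ∈ τ. V is open in τ_Q iff π^{-1}(V) ∈ τ.
  V = {}: π^{-1}(V) = ∅ ∈ τ ✓.
  V = {[79=83]}: π^{-1}(V) = {79, 83} ∈ τ ✓.
  V = {[80]}: π^{-1}(V) = {80} ∉ τ ✗.
  V = {[79=83], [80]}: π^{-1}(V) = {79, 80, 83} ∉ τ ✗.
  V = {[81]}: π^{-1}(V) = {81} ∉ τ ✗.
  V = {[79=83], [81]}: π^{-1}(V) = {79, 81, 83} ∉ τ ✗.
  V = {[80], [81]}: π^{-1}(V) = {80, 81} ∉ τ ✗.
  V = {[79=83], [80], [81]}: π^{-1}(V) = {79, 80, 81, 83} ∉ τ ✗.
  V = {[82]}: π^{-1}(V) = {82} ∉ τ ✗.
  V = {[79=83], [82]}: π^{-1}(V) = {79, 82, 83} ∈ τ ✓.
  V = {[80], [82]}: π^{-1}(V) = {80, 82} ∉ τ ✗.
  V = {[79=83], [80], [82]}: π^{-1}(V) = {79, 80, 82, 83} ∈ τ ✓.
  V = {[81], [82]}: π^{-1}(V) = {81, 82} ∉ τ ✗.
  V = {[79=83], [81], [82]}: π^{-1}(V) = {79, 81, 82, 83} ∈ τ ✓.
  V = {[80], [81], [82]}: π^{-1}(V) = {80, 81, 82} ∉ τ ✗.
  V = {[79=83], [80], [81], [82]}: π^{-1}(V) = {79, 80, 81, 82, 83} ∈ τ ✓.
Open sets in the quotient: τ_Q = {{}, {[79=83]}, {[79=83], [82]}, {[79=83], [80], [82]}, {[79=83], [81], [82]}, {[79=83], [80], [81], [82]}} (6 elements).


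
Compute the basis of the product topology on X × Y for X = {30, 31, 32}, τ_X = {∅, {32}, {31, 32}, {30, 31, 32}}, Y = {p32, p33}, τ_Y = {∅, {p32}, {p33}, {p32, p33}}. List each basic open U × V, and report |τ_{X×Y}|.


Basis B = {∅ × ∅, {32} × {p32}, {32} × {p33}, {31, 32} × {p32}, {31, 32} × {p33}, {32} × {p32, p33}, {30, 31, 32} × {p32}, {30, 31, 32} × {p33}, {31, 32} × {p32, p33}, {30, 31, 32} × {p32, p33}}; |τ_{X×Y}| = 16.

Enumerate products U × V with U ∈ τ_X, V ∈ τ_Y (deduplicated):
  ∅ × ∅ = {} (∅)
  {32} × {p32} = {(32,p32)}
  {32} × {p33} = {(32,p33)}
  {31, 32} × {p32} = {(31,p32), (32,p32)}
  {31, 32} × {p33} = {(31,p33), (32,p33)}
  {32} × {p32, p33} = {(32,p32), (32,p33)}
  {30, 31, 32} × {p32} = {(30,p32), (31,p32), (32,p32)}
  {30, 31, 32} × {p33} = {(30,p33), (31,p33), (32,p33)}
  {31, 32} × {p32, p33} = {(31,p32), (31,p33), (32,p32), (32,p33)}
  {30, 31, 32} × {p32, p33} = {(30,p32), (30,p33), (31,p32), (31,p33), (32,p32), (32,p33)}
These 10 distinct sets form the basis B.
Close under arbitrary unions to get τ_{X×Y}; counting gives |τ_{X×Y}| = 16.


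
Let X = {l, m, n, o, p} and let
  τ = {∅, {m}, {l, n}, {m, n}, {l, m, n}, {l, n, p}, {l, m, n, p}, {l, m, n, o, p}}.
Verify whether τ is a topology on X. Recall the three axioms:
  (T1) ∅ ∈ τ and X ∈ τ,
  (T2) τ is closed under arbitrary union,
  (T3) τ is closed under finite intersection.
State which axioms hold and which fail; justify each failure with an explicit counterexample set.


τ is NOT a topology on X.

Axiom (T1): ∅ ∈ τ? Yes; X ∈ τ? Yes.
Axiom (T2/T3): check pairwise unions and intersections of members of τ.
Counterexample for (T3): {l, n} ∩ {m, n} = {n} ∉ τ. Therefore τ is NOT a topology.


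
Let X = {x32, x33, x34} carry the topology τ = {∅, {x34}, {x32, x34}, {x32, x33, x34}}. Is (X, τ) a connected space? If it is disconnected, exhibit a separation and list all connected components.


(X, τ) is connected.

Find clopen sets (U ∈ τ with X ∖ U ∈ τ):
  U = ∅, X ∖ U = {x32, x33, x34} — both open, so U is clopen.
  U = {x32, x33, x34}, X ∖ U = ∅ — both open, so U is clopen.
Only trivial clopens (∅ and X) exist, so (X, τ) is connected.
Compute connected components by grouping points that agree on all clopens:
  component: {x32, x33, x34}


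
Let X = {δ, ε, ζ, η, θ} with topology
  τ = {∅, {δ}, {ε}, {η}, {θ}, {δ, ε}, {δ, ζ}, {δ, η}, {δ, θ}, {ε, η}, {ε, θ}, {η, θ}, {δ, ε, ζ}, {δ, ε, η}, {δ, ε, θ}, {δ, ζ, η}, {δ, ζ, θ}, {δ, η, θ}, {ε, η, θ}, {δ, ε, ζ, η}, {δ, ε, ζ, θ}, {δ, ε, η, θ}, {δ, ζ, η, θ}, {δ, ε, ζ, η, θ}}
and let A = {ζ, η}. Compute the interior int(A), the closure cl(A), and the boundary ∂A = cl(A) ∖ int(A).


int(A) = {η}, cl(A) = {ζ, η}, ∂A = {ζ}.

Closed sets in (X, τ) are complements of opens:
  closed(X, τ) = {∅, {ε}, {ζ}, {η}, {θ}, {δ, ζ}, {ε, ζ}, {ε, η}, {ε, θ}, {ζ, η}, {ζ, θ}, {η, θ}, {δ, ε, ζ}, {δ, ζ, η}, {δ, ζ, θ}, {ε, ζ, η}, {ε, ζ, θ}, {ε, η, θ}, {ζ, η, θ}, {δ, ε, ζ, η}, {δ, ε, ζ, θ}, {δ, ζ, η, θ}, {ε, ζ, η, θ}, {δ, ε, ζ, η, θ}}.
int(A) = ⋃ {U ∈ τ : U ⊆ A}. Opens contained in A: ∅, {η}.
Taking the union of these: int(A) = {η}.
cl(A) = ⋂ {C closed : A ⊆ C}. Closed sets containing A: {ζ, η}, {δ, ζ, η}, {ε, ζ, η}, {ζ, η, θ}, {δ, ε, ζ, η}, {δ, ζ, η, θ}, {ε, ζ, η, θ}, {δ, ε, ζ, η, θ}.
Intersecting these: cl(A) = {ζ, η}.
∂A = cl(A) ∖ int(A) = {ζ, η} ∖ {η} = {ζ}.


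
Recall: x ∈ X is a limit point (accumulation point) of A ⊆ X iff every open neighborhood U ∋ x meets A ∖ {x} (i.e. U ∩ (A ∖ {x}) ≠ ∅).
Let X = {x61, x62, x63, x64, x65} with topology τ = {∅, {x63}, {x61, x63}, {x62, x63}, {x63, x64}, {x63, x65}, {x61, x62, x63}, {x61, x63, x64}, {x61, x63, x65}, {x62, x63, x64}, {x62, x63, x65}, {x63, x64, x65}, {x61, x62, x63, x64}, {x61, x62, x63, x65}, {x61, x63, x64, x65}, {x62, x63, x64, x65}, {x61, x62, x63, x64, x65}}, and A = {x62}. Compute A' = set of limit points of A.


A' = ∅

For each x ∈ X, list the open sets U ∈ τ with x ∈ U, then check whether U ∩ (A ∖ {x}) ≠ ∅ for every such U.
  x = x61: open {x61, x63} ∋ x has {x61, x63} ∩ (A ∖ {x61}) = ∅, so x is NOT a limit point.
  x = x62: open {x62, x63} ∋ x has {x62, x63} ∩ (A ∖ {x62}) = ∅, so x is NOT a limit point.
  x = x63: open {x63} ∋ x has {x63} ∩ (A ∖ {x63}) = ∅, so x is NOT a limit point.
  x = x64: open {x63, x64} ∋ x has {x63, x64} ∩ (A ∖ {x64}) = ∅, so x is NOT a limit point.
  x = x65: open {x63, x65} ∋ x has {x63, x65} ∩ (A ∖ {x65}) = ∅, so x is NOT a limit point.
Collecting: A' = ∅.


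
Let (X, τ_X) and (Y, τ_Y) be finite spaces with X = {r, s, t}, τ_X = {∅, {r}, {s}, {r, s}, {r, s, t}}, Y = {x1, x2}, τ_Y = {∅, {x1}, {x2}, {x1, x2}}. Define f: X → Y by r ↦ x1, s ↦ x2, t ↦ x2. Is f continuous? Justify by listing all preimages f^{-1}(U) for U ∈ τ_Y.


f is NOT continuous.

Compute f^{-1}(U) for each U ∈ τ_Y:
  U = ∅: f^{-1}(U) = ∅ ∈ τ_X ✓.
  U = {x1}: f^{-1}(U) = {r} ∈ τ_X ✓.
  U = {x2}: f^{-1}(U) = {s, t} ∉ τ_X ✗.
  U = {x1, x2}: f^{-1}(U) = {r, s, t} ∈ τ_X ✓.
Found U = {x2} with f^{-1}(U) = {s, t} not in τ_X. Therefore f is NOT continuous.


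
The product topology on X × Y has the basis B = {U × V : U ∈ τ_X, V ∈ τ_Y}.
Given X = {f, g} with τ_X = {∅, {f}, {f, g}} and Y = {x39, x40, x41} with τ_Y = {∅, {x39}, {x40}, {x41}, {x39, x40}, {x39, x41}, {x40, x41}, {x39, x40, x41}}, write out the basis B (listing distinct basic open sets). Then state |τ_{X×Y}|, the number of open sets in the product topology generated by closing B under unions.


Basis B = {∅ × ∅, {f} × {x39}, {f} × {x40}, {f} × {x41}, {f} × {x39, x40}, {f} × {x39, x41}, {f, g} × {x39}, {f} × {x40, x41}, {f, g} × {x40}, {f, g} × {x41}, {f} × {x39, x40, x41}, {f, g} × {x39, x40}, {f, g} × {x39, x41}, {f, g} × {x40, x41}, {f, g} × {x39, x40, x41}}; |τ_{X×Y}| = 27.

Enumerate products U × V with U ∈ τ_X, V ∈ τ_Y (deduplicated):
  ∅ × ∅ = {} (∅)
  {f} × {x39} = {(f,x39)}
  {f} × {x40} = {(f,x40)}
  {f} × {x41} = {(f,x41)}
  {f} × {x39, x40} = {(f,x39), (f,x40)}
  {f} × {x39, x41} = {(f,x39), (f,x41)}
  {f, g} × {x39} = {(f,x39), (g,x39)}
  {f} × {x40, x41} = {(f,x40), (f,x41)}
  {f, g} × {x40} = {(f,x40), (g,x40)}
  {f, g} × {x41} = {(f,x41), (g,x41)}
  {f} × {x39, x40, x41} = {(f,x39), (f,x40), (f,x41)}
  {f, g} × {x39, x40} = {(f,x39), (f,x40), (g,x39), (g,x40)}
  {f, g} × {x39, x41} = {(f,x39), (f,x41), (g,x39), (g,x41)}
  {f, g} × {x40, x41} = {(f,x40), (f,x41), (g,x40), (g,x41)}
  {f, g} × {x39, x40, x41} = {(f,x39), (f,x40), (f,x41), (g,x39), (g,x40), (g,x41)}
These 15 distinct sets form the basis B.
Close under arbitrary unions to get τ_{X×Y}; counting gives |τ_{X×Y}| = 27.


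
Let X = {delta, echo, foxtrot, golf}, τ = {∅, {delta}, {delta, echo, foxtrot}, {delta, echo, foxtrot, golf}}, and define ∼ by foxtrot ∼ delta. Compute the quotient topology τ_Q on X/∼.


X/∼ = {[delta=foxtrot], [echo], [golf]}; |τ_Q| = 3.

Equivalence classes: [delta=foxtrot], [echo], [golf].
Quotient map π: X → X/∼ sends delta ↦ [delta=foxtrot], echo ↦ [echo], foxtrot ↦ [delta=foxtrot], golf ↦ [golf].
For each subset V ⊆ X/∼, compute π^{-1}(V) ⊆ X and check whether π^{-1}(V) ∈ τ. V is open in τ_Q iff π^{-1}(V) ∈ τ.
  V = {}: π^{-1}(V) = ∅ ∈ τ ✓.
  V = {[delta=foxtrot]}: π^{-1}(V) = {delta, foxtrot} ∉ τ ✗.
  V = {[echo]}: π^{-1}(V) = {echo} ∉ τ ✗.
  V = {[delta=foxtrot], [echo]}: π^{-1}(V) = {delta, echo, foxtrot} ∈ τ ✓.
  V = {[golf]}: π^{-1}(V) = {golf} ∉ τ ✗.
  V = {[delta=foxtrot], [golf]}: π^{-1}(V) = {delta, foxtrot, golf} ∉ τ ✗.
  V = {[echo], [golf]}: π^{-1}(V) = {echo, golf} ∉ τ ✗.
  V = {[delta=foxtrot], [echo], [golf]}: π^{-1}(V) = {delta, echo, foxtrot, golf} ∈ τ ✓.
Open sets in the quotient: τ_Q = {{}, {[delta=foxtrot], [echo]}, {[delta=foxtrot], [echo], [golf]}} (3 elements).


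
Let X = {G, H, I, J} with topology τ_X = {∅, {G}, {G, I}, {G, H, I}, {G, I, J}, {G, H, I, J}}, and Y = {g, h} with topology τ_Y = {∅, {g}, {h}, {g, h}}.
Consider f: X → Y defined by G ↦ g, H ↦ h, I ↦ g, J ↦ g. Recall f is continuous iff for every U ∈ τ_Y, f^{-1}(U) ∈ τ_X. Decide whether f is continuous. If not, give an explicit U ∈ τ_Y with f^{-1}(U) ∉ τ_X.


f is NOT continuous.

Compute f^{-1}(U) for each U ∈ τ_Y:
  U = ∅: f^{-1}(U) = ∅ ∈ τ_X ✓.
  U = {g}: f^{-1}(U) = {G, I, J} ∈ τ_X ✓.
  U = {h}: f^{-1}(U) = {H} ∉ τ_X ✗.
  U = {g, h}: f^{-1}(U) = {G, H, I, J} ∈ τ_X ✓.
Found U = {h} with f^{-1}(U) = {H} not in τ_X. Therefore f is NOT continuous.


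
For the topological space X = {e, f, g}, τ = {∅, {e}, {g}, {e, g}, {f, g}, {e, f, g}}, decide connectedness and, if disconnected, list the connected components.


(X, τ) is disconnected; components = [{e}, {f, g}].

Find clopen sets (U ∈ τ with X ∖ U ∈ τ):
  U = ∅, X ∖ U = {e, f, g} — both open, so U is clopen.
  U = {e}, X ∖ U = {f, g} — both open, so U is clopen.
  U = {f, g}, X ∖ U = {e} — both open, so U is clopen.
  U = {e, f, g}, X ∖ U = ∅ — both open, so U is clopen.
Nontrivial clopen(s) exist: e.g. {e}. So (X, τ) is disconnected.
Compute connected components by grouping points that agree on all clopens:
  component: {e}
  component: {f, g}


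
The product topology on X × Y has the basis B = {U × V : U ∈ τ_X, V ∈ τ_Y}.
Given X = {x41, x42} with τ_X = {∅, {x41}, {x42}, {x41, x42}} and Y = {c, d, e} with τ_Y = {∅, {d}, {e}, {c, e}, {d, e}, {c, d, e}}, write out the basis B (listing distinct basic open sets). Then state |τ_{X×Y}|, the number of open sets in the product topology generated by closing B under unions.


Basis B = {∅ × ∅, {x41} × {d}, {x41} × {e}, {x42} × {d}, {x42} × {e}, {x41} × {c, e}, {x41} × {d, e}, {x41, x42} × {d}, {x41, x42} × {e}, {x42} × {c, e}, {x42} × {d, e}, {x41} × {c, d, e}, {x42} × {c, d, e}, {x41, x42} × {c, e}, {x41, x42} × {d, e}, {x41, x42} × {c, d, e}}; |τ_{X×Y}| = 36.

Enumerate products U × V with U ∈ τ_X, V ∈ τ_Y (deduplicated):
  ∅ × ∅ = {} (∅)
  {x41} × {d} = {(x41,d)}
  {x41} × {e} = {(x41,e)}
  {x42} × {d} = {(x42,d)}
  {x42} × {e} = {(x42,e)}
  {x41} × {c, e} = {(x41,c), (x41,e)}
  {x41} × {d, e} = {(x41,d), (x41,e)}
  {x41, x42} × {d} = {(x41,d), (x42,d)}
  {x41, x42} × {e} = {(x41,e), (x42,e)}
  {x42} × {c, e} = {(x42,c), (x42,e)}
  {x42} × {d, e} = {(x42,d), (x42,e)}
  {x41} × {c, d, e} = {(x41,c), (x41,d), (x41,e)}
  {x42} × {c, d, e} = {(x42,c), (x42,d), (x42,e)}
  {x41, x42} × {c, e} = {(x41,c), (x41,e), (x42,c), (x42,e)}
  {x41, x42} × {d, e} = {(x41,d), (x41,e), (x42,d), (x42,e)}
  {x41, x42} × {c, d, e} = {(x41,c), (x41,d), (x41,e), (x42,c), (x42,d), (x42,e)}
These 16 distinct sets form the basis B.
Close under arbitrary unions to get τ_{X×Y}; counting gives |τ_{X×Y}| = 36.


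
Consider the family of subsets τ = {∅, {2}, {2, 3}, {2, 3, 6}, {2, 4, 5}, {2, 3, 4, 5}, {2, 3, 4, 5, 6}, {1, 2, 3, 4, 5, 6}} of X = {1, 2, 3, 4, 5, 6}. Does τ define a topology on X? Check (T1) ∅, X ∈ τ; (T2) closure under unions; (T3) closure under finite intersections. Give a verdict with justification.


τ IS a topology on X.

Axiom (T1): ∅ ∈ τ? Yes; X ∈ τ? Yes.
Axiom (T2/T3): check pairwise unions and intersections of members of τ.
All pairwise intersections and unions checked — each lies in τ. Therefore τ satisfies (T1), (T2), (T3): it IS a topology on X.


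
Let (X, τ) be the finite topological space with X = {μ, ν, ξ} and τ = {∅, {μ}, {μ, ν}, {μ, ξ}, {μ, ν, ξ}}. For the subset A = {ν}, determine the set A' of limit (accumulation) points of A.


A' = ∅

For each x ∈ X, list the open sets U ∈ τ with x ∈ U, then check whether U ∩ (A ∖ {x}) ≠ ∅ for every such U.
  x = μ: open {μ} ∋ x has {μ} ∩ (A ∖ {μ}) = ∅, so x is NOT a limit point.
  x = ν: open {μ, ν} ∋ x has {μ, ν} ∩ (A ∖ {ν}) = ∅, so x is NOT a limit point.
  x = ξ: open {μ, ξ} ∋ x has {μ, ξ} ∩ (A ∖ {ξ}) = ∅, so x is NOT a limit point.
Collecting: A' = ∅.


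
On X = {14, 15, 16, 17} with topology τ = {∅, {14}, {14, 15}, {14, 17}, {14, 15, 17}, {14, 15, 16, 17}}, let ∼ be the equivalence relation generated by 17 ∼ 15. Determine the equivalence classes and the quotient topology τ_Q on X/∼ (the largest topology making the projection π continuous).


X/∼ = {[14], [15=17], [16]}; |τ_Q| = 4.

Equivalence classes: [14], [15=17], [16].
Quotient map π: X → X/∼ sends 14 ↦ [14], 15 ↦ [15=17], 16 ↦ [16], 17 ↦ [15=17].
For each subset V ⊆ X/∼, compute π^{-1}(V) ⊆ X and check whether π^{-1}(V) ∈ τ. V is open in τ_Q iff π^{-1}(V) ∈ τ.
  V = {}: π^{-1}(V) = ∅ ∈ τ ✓.
  V = {[14]}: π^{-1}(V) = {14} ∈ τ ✓.
  V = {[15=17]}: π^{-1}(V) = {15, 17} ∉ τ ✗.
  V = {[14], [15=17]}: π^{-1}(V) = {14, 15, 17} ∈ τ ✓.
  V = {[16]}: π^{-1}(V) = {16} ∉ τ ✗.
  V = {[14], [16]}: π^{-1}(V) = {14, 16} ∉ τ ✗.
  V = {[15=17], [16]}: π^{-1}(V) = {15, 16, 17} ∉ τ ✗.
  V = {[14], [15=17], [16]}: π^{-1}(V) = {14, 15, 16, 17} ∈ τ ✓.
Open sets in the quotient: τ_Q = {{}, {[14]}, {[14], [15=17]}, {[14], [15=17], [16]}} (4 elements).


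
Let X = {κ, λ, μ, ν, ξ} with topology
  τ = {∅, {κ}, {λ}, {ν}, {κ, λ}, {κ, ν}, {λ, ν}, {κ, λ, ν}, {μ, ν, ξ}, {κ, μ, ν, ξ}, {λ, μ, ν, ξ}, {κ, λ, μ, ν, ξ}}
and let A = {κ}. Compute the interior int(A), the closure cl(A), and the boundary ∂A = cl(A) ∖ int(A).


int(A) = {κ}, cl(A) = {κ}, ∂A = ∅.

Closed sets in (X, τ) are complements of opens:
  closed(X, τ) = {∅, {κ}, {λ}, {κ, λ}, {μ, ξ}, {κ, μ, ξ}, {λ, μ, ξ}, {μ, ν, ξ}, {κ, λ, μ, ξ}, {κ, μ, ν, ξ}, {λ, μ, ν, ξ}, {κ, λ, μ, ν, ξ}}.
int(A) = ⋃ {U ∈ τ : U ⊆ A}. Opens contained in A: ∅, {κ}.
Taking the union of these: int(A) = {κ}.
cl(A) = ⋂ {C closed : A ⊆ C}. Closed sets containing A: {κ}, {κ, λ}, {κ, μ, ξ}, {κ, λ, μ, ξ}, {κ, μ, ν, ξ}, {κ, λ, μ, ν, ξ}.
Intersecting these: cl(A) = {κ}.
∂A = cl(A) ∖ int(A) = {κ} ∖ {κ} = ∅.


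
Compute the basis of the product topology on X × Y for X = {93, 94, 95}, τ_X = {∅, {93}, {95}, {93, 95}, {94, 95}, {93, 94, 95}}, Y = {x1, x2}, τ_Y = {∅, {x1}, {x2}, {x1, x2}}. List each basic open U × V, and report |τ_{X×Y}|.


Basis B = {∅ × ∅, {93} × {x1}, {93} × {x2}, {95} × {x1}, {95} × {x2}, {93} × {x1, x2}, {93, 95} × {x1}, {93, 95} × {x2}, {94, 95} × {x1}, {94, 95} × {x2}, {95} × {x1, x2}, {93, 94, 95} × {x1}, {93, 94, 95} × {x2}, {93, 95} × {x1, x2}, {94, 95} × {x1, x2}, {93, 94, 95} × {x1, x2}}; |τ_{X×Y}| = 36.

Enumerate products U × V with U ∈ τ_X, V ∈ τ_Y (deduplicated):
  ∅ × ∅ = {} (∅)
  {93} × {x1} = {(93,x1)}
  {93} × {x2} = {(93,x2)}
  {95} × {x1} = {(95,x1)}
  {95} × {x2} = {(95,x2)}
  {93} × {x1, x2} = {(93,x1), (93,x2)}
  {93, 95} × {x1} = {(93,x1), (95,x1)}
  {93, 95} × {x2} = {(93,x2), (95,x2)}
  {94, 95} × {x1} = {(94,x1), (95,x1)}
  {94, 95} × {x2} = {(94,x2), (95,x2)}
  {95} × {x1, x2} = {(95,x1), (95,x2)}
  {93, 94, 95} × {x1} = {(93,x1), (94,x1), (95,x1)}
  {93, 94, 95} × {x2} = {(93,x2), (94,x2), (95,x2)}
  {93, 95} × {x1, x2} = {(93,x1), (93,x2), (95,x1), (95,x2)}
  {94, 95} × {x1, x2} = {(94,x1), (94,x2), (95,x1), (95,x2)}
  {93, 94, 95} × {x1, x2} = {(93,x1), (93,x2), (94,x1), (94,x2), (95,x1), (95,x2)}
These 16 distinct sets form the basis B.
Close under arbitrary unions to get τ_{X×Y}; counting gives |τ_{X×Y}| = 36.


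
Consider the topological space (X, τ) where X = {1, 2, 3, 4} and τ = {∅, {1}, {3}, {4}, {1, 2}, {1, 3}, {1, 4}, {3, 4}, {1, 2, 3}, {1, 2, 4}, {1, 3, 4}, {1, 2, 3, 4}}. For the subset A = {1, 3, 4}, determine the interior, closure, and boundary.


int(A) = {1, 3, 4}, cl(A) = {1, 2, 3, 4}, ∂A = {2}.

Closed sets in (X, τ) are complements of opens:
  closed(X, τ) = {∅, {2}, {3}, {4}, {1, 2}, {2, 3}, {2, 4}, {3, 4}, {1, 2, 3}, {1, 2, 4}, {2, 3, 4}, {1, 2, 3, 4}}.
int(A) = ⋃ {U ∈ τ : U ⊆ A}. Opens contained in A: ∅, {1}, {3}, {4}, {1, 3}, {1, 4}, {3, 4}, {1, 3, 4}.
Taking the union of these: int(A) = {1, 3, 4}.
cl(A) = ⋂ {C closed : A ⊆ C}. Closed sets containing A: {1, 2, 3, 4}.
Intersecting these: cl(A) = {1, 2, 3, 4}.
∂A = cl(A) ∖ int(A) = {1, 2, 3, 4} ∖ {1, 3, 4} = {2}.


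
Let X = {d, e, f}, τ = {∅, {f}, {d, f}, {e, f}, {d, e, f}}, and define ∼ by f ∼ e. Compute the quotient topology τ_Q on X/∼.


X/∼ = {[d], [e=f]}; |τ_Q| = 3.

Equivalence classes: [d], [e=f].
Quotient map π: X → X/∼ sends d ↦ [d], e ↦ [e=f], f ↦ [e=f].
For each subset V ⊆ X/∼, compute π^{-1}(V) ⊆ X and check whether π^{-1}(V) ∈ τ. V is open in τ_Q iff π^{-1}(V) ∈ τ.
  V = {}: π^{-1}(V) = ∅ ∈ τ ✓.
  V = {[d]}: π^{-1}(V) = {d} ∉ τ ✗.
  V = {[e=f]}: π^{-1}(V) = {e, f} ∈ τ ✓.
  V = {[d], [e=f]}: π^{-1}(V) = {d, e, f} ∈ τ ✓.
Open sets in the quotient: τ_Q = {{}, {[e=f]}, {[d], [e=f]}} (3 elements).


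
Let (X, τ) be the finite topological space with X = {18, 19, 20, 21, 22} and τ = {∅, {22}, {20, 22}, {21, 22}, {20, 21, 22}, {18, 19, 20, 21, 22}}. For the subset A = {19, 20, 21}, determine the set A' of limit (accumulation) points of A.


A' = {18, 19}

For each x ∈ X, list the open sets U ∈ τ with x ∈ U, then check whether U ∩ (A ∖ {x}) ≠ ∅ for every such U.
  x = 18: opens ∋ x are {18, 19, 20, 21, 22}; each meets A ∖ {18}, so x IS a limit point.
  x = 19: opens ∋ x are {18, 19, 20, 21, 22}; each meets A ∖ {19}, so x IS a limit point.
  x = 20: open {20, 22} ∋ x has {20, 22} ∩ (A ∖ {20}) = ∅, so x is NOT a limit point.
  x = 21: open {21, 22} ∋ x has {21, 22} ∩ (A ∖ {21}) = ∅, so x is NOT a limit point.
  x = 22: open {22} ∋ x has {22} ∩ (A ∖ {22}) = ∅, so x is NOT a limit point.
Collecting: A' = {18, 19}.


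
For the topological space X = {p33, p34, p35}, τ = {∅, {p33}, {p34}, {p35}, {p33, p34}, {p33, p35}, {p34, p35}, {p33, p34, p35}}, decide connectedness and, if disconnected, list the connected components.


(X, τ) is disconnected; components = [{p33}, {p34}, {p35}].

Find clopen sets (U ∈ τ with X ∖ U ∈ τ):
  U = ∅, X ∖ U = {p33, p34, p35} — both open, so U is clopen.
  U = {p33}, X ∖ U = {p34, p35} — both open, so U is clopen.
  U = {p34}, X ∖ U = {p33, p35} — both open, so U is clopen.
  U = {p35}, X ∖ U = {p33, p34} — both open, so U is clopen.
  U = {p33, p34}, X ∖ U = {p35} — both open, so U is clopen.
  U = {p33, p35}, X ∖ U = {p34} — both open, so U is clopen.
  U = {p34, p35}, X ∖ U = {p33} — both open, so U is clopen.
  U = {p33, p34, p35}, X ∖ U = ∅ — both open, so U is clopen.
Nontrivial clopen(s) exist: e.g. {p34}. So (X, τ) is disconnected.
Compute connected components by grouping points that agree on all clopens:
  component: {p33}
  component: {p34}
  component: {p35}


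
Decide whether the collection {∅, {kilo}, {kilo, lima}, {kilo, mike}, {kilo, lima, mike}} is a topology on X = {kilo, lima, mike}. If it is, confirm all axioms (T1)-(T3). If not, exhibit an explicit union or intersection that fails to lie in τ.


τ IS a topology on X.

Axiom (T1): ∅ ∈ τ? Yes; X ∈ τ? Yes.
Axiom (T2/T3): check pairwise unions and intersections of members of τ.
All pairwise intersections and unions checked — each lies in τ. Therefore τ satisfies (T1), (T2), (T3): it IS a topology on X.


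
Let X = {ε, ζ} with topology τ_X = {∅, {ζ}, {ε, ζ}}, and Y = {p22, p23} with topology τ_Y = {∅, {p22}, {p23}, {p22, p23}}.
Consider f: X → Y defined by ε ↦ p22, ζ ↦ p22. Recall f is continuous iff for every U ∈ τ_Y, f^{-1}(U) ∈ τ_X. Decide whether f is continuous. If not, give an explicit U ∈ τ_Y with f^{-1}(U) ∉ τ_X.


f IS continuous.

Compute f^{-1}(U) for each U ∈ τ_Y:
  U = ∅: f^{-1}(U) = ∅ ∈ τ_X ✓.
  U = {p22}: f^{-1}(U) = {ε, ζ} ∈ τ_X ✓.
  U = {p23}: f^{-1}(U) = ∅ ∈ τ_X ✓.
  U = {p22, p23}: f^{-1}(U) = {ε, ζ} ∈ τ_X ✓.
Every preimage lies in τ_X, so f IS continuous.


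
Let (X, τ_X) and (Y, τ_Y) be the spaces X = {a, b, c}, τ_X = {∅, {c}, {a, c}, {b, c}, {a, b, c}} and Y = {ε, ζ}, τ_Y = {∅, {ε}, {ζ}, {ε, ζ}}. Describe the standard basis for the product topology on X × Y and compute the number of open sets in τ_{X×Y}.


Basis B = {∅ × ∅, {c} × {ε}, {c} × {ζ}, {a, c} × {ε}, {a, c} × {ζ}, {b, c} × {ε}, {b, c} × {ζ}, {c} × {ε, ζ}, {a, b, c} × {ε}, {a, b, c} × {ζ}, {a, c} × {ε, ζ}, {b, c} × {ε, ζ}, {a, b, c} × {ε, ζ}}; |τ_{X×Y}| = 25.

Enumerate products U × V with U ∈ τ_X, V ∈ τ_Y (deduplicated):
  ∅ × ∅ = {} (∅)
  {c} × {ε} = {(c,ε)}
  {c} × {ζ} = {(c,ζ)}
  {a, c} × {ε} = {(a,ε), (c,ε)}
  {a, c} × {ζ} = {(a,ζ), (c,ζ)}
  {b, c} × {ε} = {(b,ε), (c,ε)}
  {b, c} × {ζ} = {(b,ζ), (c,ζ)}
  {c} × {ε, ζ} = {(c,ε), (c,ζ)}
  {a, b, c} × {ε} = {(a,ε), (b,ε), (c,ε)}
  {a, b, c} × {ζ} = {(a,ζ), (b,ζ), (c,ζ)}
  {a, c} × {ε, ζ} = {(a,ε), (a,ζ), (c,ε), (c,ζ)}
  {b, c} × {ε, ζ} = {(b,ε), (b,ζ), (c,ε), (c,ζ)}
  {a, b, c} × {ε, ζ} = {(a,ε), (a,ζ), (b,ε), (b,ζ), (c,ε), (c,ζ)}
These 13 distinct sets form the basis B.
Close under arbitrary unions to get τ_{X×Y}; counting gives |τ_{X×Y}| = 25.


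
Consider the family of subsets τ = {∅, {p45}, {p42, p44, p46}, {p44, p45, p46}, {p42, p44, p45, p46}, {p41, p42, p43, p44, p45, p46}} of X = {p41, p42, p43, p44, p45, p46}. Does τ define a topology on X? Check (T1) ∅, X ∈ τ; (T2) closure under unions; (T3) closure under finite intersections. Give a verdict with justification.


τ is NOT a topology on X.

Axiom (T1): ∅ ∈ τ? Yes; X ∈ τ? Yes.
Axiom (T2/T3): check pairwise unions and intersections of members of τ.
Counterexample for (T3): {p42, p44, p46} ∩ {p44, p45, p46} = {p44, p46} ∉ τ. Therefore τ is NOT a topology.


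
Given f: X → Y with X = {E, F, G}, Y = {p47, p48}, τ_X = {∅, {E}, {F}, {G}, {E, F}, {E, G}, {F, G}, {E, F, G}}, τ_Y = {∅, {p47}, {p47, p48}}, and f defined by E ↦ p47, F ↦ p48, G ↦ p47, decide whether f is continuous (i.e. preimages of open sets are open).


f IS continuous.

Compute f^{-1}(U) for each U ∈ τ_Y:
  U = ∅: f^{-1}(U) = ∅ ∈ τ_X ✓.
  U = {p47}: f^{-1}(U) = {E, G} ∈ τ_X ✓.
  U = {p47, p48}: f^{-1}(U) = {E, F, G} ∈ τ_X ✓.
Every preimage lies in τ_X, so f IS continuous.


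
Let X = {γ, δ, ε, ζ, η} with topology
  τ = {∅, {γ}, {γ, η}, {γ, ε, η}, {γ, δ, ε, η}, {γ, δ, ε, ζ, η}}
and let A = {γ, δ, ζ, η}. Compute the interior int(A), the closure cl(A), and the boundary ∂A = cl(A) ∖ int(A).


int(A) = {γ, η}, cl(A) = {γ, δ, ε, ζ, η}, ∂A = {δ, ε, ζ}.

Closed sets in (X, τ) are complements of opens:
  closed(X, τ) = {∅, {ζ}, {δ, ζ}, {δ, ε, ζ}, {δ, ε, ζ, η}, {γ, δ, ε, ζ, η}}.
int(A) = ⋃ {U ∈ τ : U ⊆ A}. Opens contained in A: ∅, {γ}, {γ, η}.
Taking the union of these: int(A) = {γ, η}.
cl(A) = ⋂ {C closed : A ⊆ C}. Closed sets containing A: {γ, δ, ε, ζ, η}.
Intersecting these: cl(A) = {γ, δ, ε, ζ, η}.
∂A = cl(A) ∖ int(A) = {γ, δ, ε, ζ, η} ∖ {γ, η} = {δ, ε, ζ}.


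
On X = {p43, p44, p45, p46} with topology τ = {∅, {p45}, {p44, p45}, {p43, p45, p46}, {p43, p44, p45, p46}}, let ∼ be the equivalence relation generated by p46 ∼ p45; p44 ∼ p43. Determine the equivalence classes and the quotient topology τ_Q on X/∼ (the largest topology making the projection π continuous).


X/∼ = {[p43=p44], [p45=p46]}; |τ_Q| = 2.

Equivalence classes: [p43=p44], [p45=p46].
Quotient map π: X → X/∼ sends p43 ↦ [p43=p44], p44 ↦ [p43=p44], p45 ↦ [p45=p46], p46 ↦ [p45=p46].
For each subset V ⊆ X/∼, compute π^{-1}(V) ⊆ X and check whether π^{-1}(V) ∈ τ. V is open in τ_Q iff π^{-1}(V) ∈ τ.
  V = {}: π^{-1}(V) = ∅ ∈ τ ✓.
  V = {[p43=p44]}: π^{-1}(V) = {p43, p44} ∉ τ ✗.
  V = {[p45=p46]}: π^{-1}(V) = {p45, p46} ∉ τ ✗.
  V = {[p43=p44], [p45=p46]}: π^{-1}(V) = {p43, p44, p45, p46} ∈ τ ✓.
Open sets in the quotient: τ_Q = {{}, {[p43=p44], [p45=p46]}} (2 elements).


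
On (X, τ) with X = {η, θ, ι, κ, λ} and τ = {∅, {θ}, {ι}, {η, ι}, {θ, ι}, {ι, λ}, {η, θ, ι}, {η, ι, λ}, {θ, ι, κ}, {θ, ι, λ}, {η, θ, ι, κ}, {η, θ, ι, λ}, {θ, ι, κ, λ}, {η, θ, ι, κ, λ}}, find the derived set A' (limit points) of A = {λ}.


A' = ∅

For each x ∈ X, list the open sets U ∈ τ with x ∈ U, then check whether U ∩ (A ∖ {x}) ≠ ∅ for every such U.
  x = η: open {η, ι} ∋ x has {η, ι} ∩ (A ∖ {η}) = ∅, so x is NOT a limit point.
  x = θ: open {θ} ∋ x has {θ} ∩ (A ∖ {θ}) = ∅, so x is NOT a limit point.
  x = ι: open {ι} ∋ x has {ι} ∩ (A ∖ {ι}) = ∅, so x is NOT a limit point.
  x = κ: open {θ, ι, κ} ∋ x has {θ, ι, κ} ∩ (A ∖ {κ}) = ∅, so x is NOT a limit point.
  x = λ: open {ι, λ} ∋ x has {ι, λ} ∩ (A ∖ {λ}) = ∅, so x is NOT a limit point.
Collecting: A' = ∅.


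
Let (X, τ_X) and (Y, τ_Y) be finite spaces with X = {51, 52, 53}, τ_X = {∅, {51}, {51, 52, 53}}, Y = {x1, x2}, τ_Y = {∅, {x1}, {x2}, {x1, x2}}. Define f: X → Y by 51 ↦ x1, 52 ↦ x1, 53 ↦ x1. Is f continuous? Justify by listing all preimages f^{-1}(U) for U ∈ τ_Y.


f IS continuous.

Compute f^{-1}(U) for each U ∈ τ_Y:
  U = ∅: f^{-1}(U) = ∅ ∈ τ_X ✓.
  U = {x1}: f^{-1}(U) = {51, 52, 53} ∈ τ_X ✓.
  U = {x2}: f^{-1}(U) = ∅ ∈ τ_X ✓.
  U = {x1, x2}: f^{-1}(U) = {51, 52, 53} ∈ τ_X ✓.
Every preimage lies in τ_X, so f IS continuous.


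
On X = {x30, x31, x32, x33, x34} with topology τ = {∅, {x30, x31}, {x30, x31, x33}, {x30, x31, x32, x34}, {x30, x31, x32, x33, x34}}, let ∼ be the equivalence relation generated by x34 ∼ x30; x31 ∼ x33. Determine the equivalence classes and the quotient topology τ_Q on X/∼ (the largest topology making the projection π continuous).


X/∼ = {[x30=x34], [x31=x33], [x32]}; |τ_Q| = 2.

Equivalence classes: [x30=x34], [x31=x33], [x32].
Quotient map π: X → X/∼ sends x30 ↦ [x30=x34], x31 ↦ [x31=x33], x32 ↦ [x32], x33 ↦ [x31=x33], x34 ↦ [x30=x34].
For each subset V ⊆ X/∼, compute π^{-1}(V) ⊆ X and check whether π^{-1}(V) ∈ τ. V is open in τ_Q iff π^{-1}(V) ∈ τ.
  V = {}: π^{-1}(V) = ∅ ∈ τ ✓.
  V = {[x30=x34]}: π^{-1}(V) = {x30, x34} ∉ τ ✗.
  V = {[x31=x33]}: π^{-1}(V) = {x31, x33} ∉ τ ✗.
  V = {[x30=x34], [x31=x33]}: π^{-1}(V) = {x30, x31, x33, x34} ∉ τ ✗.
  V = {[x32]}: π^{-1}(V) = {x32} ∉ τ ✗.
  V = {[x30=x34], [x32]}: π^{-1}(V) = {x30, x32, x34} ∉ τ ✗.
  V = {[x31=x33], [x32]}: π^{-1}(V) = {x31, x32, x33} ∉ τ ✗.
  V = {[x30=x34], [x31=x33], [x32]}: π^{-1}(V) = {x30, x31, x32, x33, x34} ∈ τ ✓.
Open sets in the quotient: τ_Q = {{}, {[x30=x34], [x31=x33], [x32]}} (2 elements).


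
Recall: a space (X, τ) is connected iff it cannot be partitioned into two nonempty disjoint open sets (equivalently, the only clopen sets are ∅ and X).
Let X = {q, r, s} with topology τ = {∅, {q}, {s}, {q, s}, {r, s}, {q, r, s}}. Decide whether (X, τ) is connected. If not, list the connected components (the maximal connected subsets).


(X, τ) is disconnected; components = [{q}, {r, s}].

Find clopen sets (U ∈ τ with X ∖ U ∈ τ):
  U = ∅, X ∖ U = {q, r, s} — both open, so U is clopen.
  U = {q}, X ∖ U = {r, s} — both open, so U is clopen.
  U = {r, s}, X ∖ U = {q} — both open, so U is clopen.
  U = {q, r, s}, X ∖ U = ∅ — both open, so U is clopen.
Nontrivial clopen(s) exist: e.g. {q}. So (X, τ) is disconnected.
Compute connected components by grouping points that agree on all clopens:
  component: {q}
  component: {r, s}


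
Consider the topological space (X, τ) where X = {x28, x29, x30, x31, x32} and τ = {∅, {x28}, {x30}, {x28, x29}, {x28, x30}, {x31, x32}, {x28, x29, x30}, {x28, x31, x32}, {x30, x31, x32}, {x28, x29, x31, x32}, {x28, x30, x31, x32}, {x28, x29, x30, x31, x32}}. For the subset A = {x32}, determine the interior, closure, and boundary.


int(A) = ∅, cl(A) = {x31, x32}, ∂A = {x31, x32}.

Closed sets in (X, τ) are complements of opens:
  closed(X, τ) = {∅, {x29}, {x30}, {x28, x29}, {x29, x30}, {x31, x32}, {x28, x29, x30}, {x29, x31, x32}, {x30, x31, x32}, {x28, x29, x31, x32}, {x29, x30, x31, x32}, {x28, x29, x30, x31, x32}}.
int(A) = ⋃ {U ∈ τ : U ⊆ A}. Opens contained in A: ∅.
Taking the union of these: int(A) = ∅.
cl(A) = ⋂ {C closed : A ⊆ C}. Closed sets containing A: {x31, x32}, {x29, x31, x32}, {x30, x31, x32}, {x28, x29, x31, x32}, {x29, x30, x31, x32}, {x28, x29, x30, x31, x32}.
Intersecting these: cl(A) = {x31, x32}.
∂A = cl(A) ∖ int(A) = {x31, x32} ∖ ∅ = {x31, x32}.


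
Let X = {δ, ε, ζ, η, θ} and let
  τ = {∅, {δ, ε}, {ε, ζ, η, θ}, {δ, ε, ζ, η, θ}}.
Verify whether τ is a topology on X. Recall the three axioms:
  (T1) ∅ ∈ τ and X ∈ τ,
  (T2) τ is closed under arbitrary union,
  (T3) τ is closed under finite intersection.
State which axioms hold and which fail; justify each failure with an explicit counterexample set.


τ is NOT a topology on X.

Axiom (T1): ∅ ∈ τ? Yes; X ∈ τ? Yes.
Axiom (T2/T3): check pairwise unions and intersections of members of τ.
Counterexample for (T3): {δ, ε} ∩ {ε, ζ, η, θ} = {ε} ∉ τ. Therefore τ is NOT a topology.


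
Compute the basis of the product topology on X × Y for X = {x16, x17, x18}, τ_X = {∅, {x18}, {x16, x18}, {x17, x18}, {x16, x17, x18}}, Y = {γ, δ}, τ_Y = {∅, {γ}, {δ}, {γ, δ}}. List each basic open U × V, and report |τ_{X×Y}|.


Basis B = {∅ × ∅, {x18} × {γ}, {x18} × {δ}, {x16, x18} × {γ}, {x16, x18} × {δ}, {x17, x18} × {γ}, {x17, x18} × {δ}, {x18} × {γ, δ}, {x16, x17, x18} × {γ}, {x16, x17, x18} × {δ}, {x16, x18} × {γ, δ}, {x17, x18} × {γ, δ}, {x16, x17, x18} × {γ, δ}}; |τ_{X×Y}| = 25.

Enumerate products U × V with U ∈ τ_X, V ∈ τ_Y (deduplicated):
  ∅ × ∅ = {} (∅)
  {x18} × {γ} = {(x18,γ)}
  {x18} × {δ} = {(x18,δ)}
  {x16, x18} × {γ} = {(x16,γ), (x18,γ)}
  {x16, x18} × {δ} = {(x16,δ), (x18,δ)}
  {x17, x18} × {γ} = {(x17,γ), (x18,γ)}
  {x17, x18} × {δ} = {(x17,δ), (x18,δ)}
  {x18} × {γ, δ} = {(x18,γ), (x18,δ)}
  {x16, x17, x18} × {γ} = {(x16,γ), (x17,γ), (x18,γ)}
  {x16, x17, x18} × {δ} = {(x16,δ), (x17,δ), (x18,δ)}
  {x16, x18} × {γ, δ} = {(x16,γ), (x16,δ), (x18,γ), (x18,δ)}
  {x17, x18} × {γ, δ} = {(x17,γ), (x17,δ), (x18,γ), (x18,δ)}
  {x16, x17, x18} × {γ, δ} = {(x16,γ), (x16,δ), (x17,γ), (x17,δ), (x18,γ), (x18,δ)}
These 13 distinct sets form the basis B.
Close under arbitrary unions to get τ_{X×Y}; counting gives |τ_{X×Y}| = 25.


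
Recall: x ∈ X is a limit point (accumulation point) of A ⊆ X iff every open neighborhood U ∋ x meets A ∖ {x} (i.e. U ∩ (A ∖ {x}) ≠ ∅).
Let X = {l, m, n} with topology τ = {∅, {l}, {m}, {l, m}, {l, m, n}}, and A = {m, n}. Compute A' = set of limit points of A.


A' = {n}

For each x ∈ X, list the open sets U ∈ τ with x ∈ U, then check whether U ∩ (A ∖ {x}) ≠ ∅ for every such U.
  x = l: open {l} ∋ x has {l} ∩ (A ∖ {l}) = ∅, so x is NOT a limit point.
  x = m: open {m} ∋ x has {m} ∩ (A ∖ {m}) = ∅, so x is NOT a limit point.
  x = n: opens ∋ x are {l, m, n}; each meets A ∖ {n}, so x IS a limit point.
Collecting: A' = {n}.


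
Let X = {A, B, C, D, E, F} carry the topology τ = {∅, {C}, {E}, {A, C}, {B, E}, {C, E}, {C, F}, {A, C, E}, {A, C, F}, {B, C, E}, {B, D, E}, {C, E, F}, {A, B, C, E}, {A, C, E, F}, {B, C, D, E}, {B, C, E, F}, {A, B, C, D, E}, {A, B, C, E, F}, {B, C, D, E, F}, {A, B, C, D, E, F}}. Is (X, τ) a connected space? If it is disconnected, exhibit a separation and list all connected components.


(X, τ) is disconnected; components = [{A, C, F}, {B, D, E}].

Find clopen sets (U ∈ τ with X ∖ U ∈ τ):
  U = ∅, X ∖ U = {A, B, C, D, E, F} — both open, so U is clopen.
  U = {A, C, F}, X ∖ U = {B, D, E} — both open, so U is clopen.
  U = {B, D, E}, X ∖ U = {A, C, F} — both open, so U is clopen.
  U = {A, B, C, D, E, F}, X ∖ U = ∅ — both open, so U is clopen.
Nontrivial clopen(s) exist: e.g. {A, C, F}. So (X, τ) is disconnected.
Compute connected components by grouping points that agree on all clopens:
  component: {A, C, F}
  component: {B, D, E}


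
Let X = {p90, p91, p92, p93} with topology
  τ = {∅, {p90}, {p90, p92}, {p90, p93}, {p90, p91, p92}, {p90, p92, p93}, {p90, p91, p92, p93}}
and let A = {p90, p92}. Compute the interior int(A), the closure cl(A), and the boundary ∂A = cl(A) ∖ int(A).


int(A) = {p90, p92}, cl(A) = {p90, p91, p92, p93}, ∂A = {p91, p93}.

Closed sets in (X, τ) are complements of opens:
  closed(X, τ) = {∅, {p91}, {p93}, {p91, p92}, {p91, p93}, {p91, p92, p93}, {p90, p91, p92, p93}}.
int(A) = ⋃ {U ∈ τ : U ⊆ A}. Opens contained in A: ∅, {p90}, {p90, p92}.
Taking the union of these: int(A) = {p90, p92}.
cl(A) = ⋂ {C closed : A ⊆ C}. Closed sets containing A: {p90, p91, p92, p93}.
Intersecting these: cl(A) = {p90, p91, p92, p93}.
∂A = cl(A) ∖ int(A) = {p90, p91, p92, p93} ∖ {p90, p92} = {p91, p93}.


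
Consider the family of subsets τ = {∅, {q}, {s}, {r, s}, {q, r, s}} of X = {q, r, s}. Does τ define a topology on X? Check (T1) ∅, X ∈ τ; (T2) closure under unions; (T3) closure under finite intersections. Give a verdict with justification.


τ is NOT a topology on X.

Axiom (T1): ∅ ∈ τ? Yes; X ∈ τ? Yes.
Axiom (T2/T3): check pairwise unions and intersections of members of τ.
Counterexample for (T2): {q} ∪ {s} = {q, s} ∉ τ. Therefore τ is NOT a topology.


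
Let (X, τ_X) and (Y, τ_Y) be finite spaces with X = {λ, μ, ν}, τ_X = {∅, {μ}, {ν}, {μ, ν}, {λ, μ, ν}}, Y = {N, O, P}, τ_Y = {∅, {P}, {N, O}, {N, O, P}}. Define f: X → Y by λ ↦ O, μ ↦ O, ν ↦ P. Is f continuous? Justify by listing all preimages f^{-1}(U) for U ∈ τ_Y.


f is NOT continuous.

Compute f^{-1}(U) for each U ∈ τ_Y:
  U = ∅: f^{-1}(U) = ∅ ∈ τ_X ✓.
  U = {P}: f^{-1}(U) = {ν} ∈ τ_X ✓.
  U = {N, O}: f^{-1}(U) = {λ, μ} ∉ τ_X ✗.
  U = {N, O, P}: f^{-1}(U) = {λ, μ, ν} ∈ τ_X ✓.
Found U = {N, O} with f^{-1}(U) = {λ, μ} not in τ_X. Therefore f is NOT continuous.


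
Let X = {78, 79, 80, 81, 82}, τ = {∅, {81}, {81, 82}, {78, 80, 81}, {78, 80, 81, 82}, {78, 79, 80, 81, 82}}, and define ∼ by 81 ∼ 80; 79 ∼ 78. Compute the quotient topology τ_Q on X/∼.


X/∼ = {[78=79], [80=81], [82]}; |τ_Q| = 2.

Equivalence classes: [78=79], [80=81], [82].
Quotient map π: X → X/∼ sends 78 ↦ [78=79], 79 ↦ [78=79], 80 ↦ [80=81], 81 ↦ [80=81], 82 ↦ [82].
For each subset V ⊆ X/∼, compute π^{-1}(V) ⊆ X and check whether π^{-1}(V) ∈ τ. V is open in τ_Q iff π^{-1}(V) ∈ τ.
  V = {}: π^{-1}(V) = ∅ ∈ τ ✓.
  V = {[78=79]}: π^{-1}(V) = {78, 79} ∉ τ ✗.
  V = {[80=81]}: π^{-1}(V) = {80, 81} ∉ τ ✗.
  V = {[78=79], [80=81]}: π^{-1}(V) = {78, 79, 80, 81} ∉ τ ✗.
  V = {[82]}: π^{-1}(V) = {82} ∉ τ ✗.
  V = {[78=79], [82]}: π^{-1}(V) = {78, 79, 82} ∉ τ ✗.
  V = {[80=81], [82]}: π^{-1}(V) = {80, 81, 82} ∉ τ ✗.
  V = {[78=79], [80=81], [82]}: π^{-1}(V) = {78, 79, 80, 81, 82} ∈ τ ✓.
Open sets in the quotient: τ_Q = {{}, {[78=79], [80=81], [82]}} (2 elements).
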